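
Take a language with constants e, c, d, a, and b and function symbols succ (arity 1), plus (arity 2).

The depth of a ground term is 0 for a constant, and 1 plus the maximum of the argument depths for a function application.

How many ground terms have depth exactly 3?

Count level by level. With function symbols succ/1, plus/2, the terms of depth ≤ k are the 5 constants together with each function applied to depth-≤(k−1) tuples, so N_k = 5 + N_{k-1} + N_{k-1}^2.
N_0 = 5
N_1 = 5 + 5 + 5^2 = 35
N_2 = 5 + 35 + 35^2 = 1265
N_3 = 5 + 1265 + 1265^2 = 1601495
Terms of depth exactly 3: N_3 − N_2 = 1601495 − 1265 = 1600230.

1600230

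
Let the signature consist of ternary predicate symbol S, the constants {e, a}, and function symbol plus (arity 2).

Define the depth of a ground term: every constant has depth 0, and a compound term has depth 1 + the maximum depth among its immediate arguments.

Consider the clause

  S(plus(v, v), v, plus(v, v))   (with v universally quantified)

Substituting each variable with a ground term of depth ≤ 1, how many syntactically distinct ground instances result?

6

Ground terms of depth ≤ 1:
  Let N_k = |{terms of depth ≤ k}|. Then N_0 = 2 and N_k = 2 + N_{k-1}^2 for k ≥ 1 (one summand per function symbol, arity giving the exponent).
  N_0 = 2
  N_1 = 2 + 2^2 = 6
  Explicitly: e, a, plus(e, e), plus(e, a), plus(a, e), plus(a, a).
So there are 6 ground terms available for substitution.
There is 1 variable to instantiate (v),  occurring in at least one literal, so different choices give different ground instances.
Number of ground instances = 6.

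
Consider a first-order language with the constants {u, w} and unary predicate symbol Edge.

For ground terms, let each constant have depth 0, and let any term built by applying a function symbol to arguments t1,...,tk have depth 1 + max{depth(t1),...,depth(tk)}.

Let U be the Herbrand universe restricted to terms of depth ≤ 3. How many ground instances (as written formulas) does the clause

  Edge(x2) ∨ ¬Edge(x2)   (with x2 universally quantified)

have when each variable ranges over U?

2

Ground terms of depth ≤ 3:
  With no function symbols every ground term is a constant, so there are exactly 2 ground terms at every depth bound.
  N_0 = 2
  N_1 = 2
  N_2 = 2
  N_3 = 2
So there are 2 ground terms available for substitution.
The clause has 1 distinct variable (x2), which appears in the body. In the free term algebra distinct substitutions yield syntactically distinct ground instances.
Number of ground instances = 2.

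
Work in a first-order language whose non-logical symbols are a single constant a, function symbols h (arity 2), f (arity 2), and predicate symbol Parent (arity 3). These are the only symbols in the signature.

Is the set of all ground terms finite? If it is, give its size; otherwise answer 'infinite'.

The signature has at least one function symbol (h, arity 2) and at least one constant (a).
Iterating h gives infinitely many distinct ground terms: a, h(a, a), h(h(a, a), h(a, a)), ...
So the Herbrand universe is infinite.

infinite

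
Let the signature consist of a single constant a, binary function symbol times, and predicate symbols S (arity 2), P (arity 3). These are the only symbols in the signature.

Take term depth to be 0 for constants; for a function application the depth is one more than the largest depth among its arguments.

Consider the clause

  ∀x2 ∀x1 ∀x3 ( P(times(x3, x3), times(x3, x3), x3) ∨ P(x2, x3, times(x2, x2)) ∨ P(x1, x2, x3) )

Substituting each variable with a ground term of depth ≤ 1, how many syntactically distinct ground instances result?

Ground terms of depth ≤ 1:
  Write N_k for the number of ground terms of depth ≤ k. A term of depth ≤ k is either a constant or a function symbol applied to arguments of depth ≤ k−1, so N_k = 1 + N_{k-1}^2.
  N_0 = 1
  N_1 = 1 + 1^2 = 2
  Explicitly: a, times(a, a).
So there are 2 ground terms available for substitution.
The clause has 3 distinct variables (x2, x1, x3), each appearing in the body. In the free term algebra distinct substitutions yield syntactically distinct ground instances.
Number of ground instances = 2^3 = 8.

8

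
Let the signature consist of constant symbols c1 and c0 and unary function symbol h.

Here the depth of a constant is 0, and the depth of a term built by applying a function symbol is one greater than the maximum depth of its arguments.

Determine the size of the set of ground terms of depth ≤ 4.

Write N_k for the number of ground terms of depth ≤ k. A term of depth ≤ k is either a constant or a function symbol applied to arguments of depth ≤ k−1, so N_k = 2 + N_{k-1}.
N_0 = 2
N_1 = 2 + 2 = 4
N_2 = 2 + 4 = 6
N_3 = 2 + 6 = 8
N_4 = 2 + 8 = 10

10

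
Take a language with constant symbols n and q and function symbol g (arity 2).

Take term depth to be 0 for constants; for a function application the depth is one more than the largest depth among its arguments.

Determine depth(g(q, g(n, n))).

2

depth(g(n, n)) = 1 + max(0, 0) = 1
depth(g(q, g(n, n))) = 1 + max(0, 1) = 2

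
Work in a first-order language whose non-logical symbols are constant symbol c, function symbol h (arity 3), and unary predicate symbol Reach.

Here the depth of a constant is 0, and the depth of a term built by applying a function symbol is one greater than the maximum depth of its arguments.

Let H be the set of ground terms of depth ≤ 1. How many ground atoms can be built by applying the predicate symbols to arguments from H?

First count ground terms of depth ≤ 1.
If N_k denotes the number of depth-≤k ground terms, the 1 constant gives N_0 = 1, and each function symbol of arity r contributes N_{k-1}^r new terms at level k: N_k = 1 + N_{k-1}^3.
N_0 = 1
N_1 = 1 + 1^3 = 2
So |H| = 2.
Ground atoms are formed by filling each argument slot of a predicate with a term from H, so an r-ary predicate gives |H|^r atoms:
  Reach: 2
Total ground atoms: 2.

2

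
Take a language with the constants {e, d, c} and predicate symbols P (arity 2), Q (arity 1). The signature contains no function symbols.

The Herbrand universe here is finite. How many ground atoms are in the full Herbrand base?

12

With no function symbols, the Herbrand universe is just the 3 constants.
Ground atoms per predicate: P: 3^2 = 9, Q: 3.
Herbrand base size = 9 + 3 = 12.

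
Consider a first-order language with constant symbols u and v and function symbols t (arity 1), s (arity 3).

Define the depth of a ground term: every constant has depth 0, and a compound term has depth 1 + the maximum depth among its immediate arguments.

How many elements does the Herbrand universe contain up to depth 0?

Count level by level. With function symbols t/1, s/3, the terms of depth ≤ k are the 2 constants together with each function applied to depth-≤(k−1) tuples, so N_k = 2 + N_{k-1} + N_{k-1}^3.
N_0 = 2

2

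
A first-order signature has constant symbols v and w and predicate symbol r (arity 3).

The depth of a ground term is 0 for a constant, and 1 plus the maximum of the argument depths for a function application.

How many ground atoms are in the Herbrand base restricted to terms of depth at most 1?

First count ground terms of depth ≤ 1.
With no function symbols every ground term is a constant, so there are exactly 2 ground terms at every depth bound.
N_0 = 2
N_1 = 2
Explicitly: v, w.
So |H| = 2.
For each predicate symbol, the number of ground atoms is |H| raised to its arity; summing:
  r: 2^3 = 8
Total ground atoms: 8.

8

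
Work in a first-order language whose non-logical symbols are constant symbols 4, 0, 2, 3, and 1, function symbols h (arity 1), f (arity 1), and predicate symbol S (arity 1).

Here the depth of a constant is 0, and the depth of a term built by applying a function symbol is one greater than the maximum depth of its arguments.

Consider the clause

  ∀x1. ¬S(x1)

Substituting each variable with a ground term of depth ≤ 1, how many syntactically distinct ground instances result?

Ground terms of depth ≤ 1:
  Let N_k count ground terms of depth at most k. Each non-constant term of depth ≤ k is some function symbol applied to depth-≤(k−1) arguments, giving N_k = 5 + N_{k-1} + N_{k-1}.
  N_0 = 5
  N_1 = 5 + 5 + 5 = 15
So there are 15 ground terms available for substitution.
The body mentions the single quantified variable x1; since ground terms form a free algebra, no two substitutions collapse to the same formula.
Number of ground instances = 15.

15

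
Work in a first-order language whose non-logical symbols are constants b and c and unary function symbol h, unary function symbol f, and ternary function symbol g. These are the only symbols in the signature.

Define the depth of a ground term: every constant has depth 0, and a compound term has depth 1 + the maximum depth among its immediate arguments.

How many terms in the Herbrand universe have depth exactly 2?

2760

Write N_k for the number of ground terms of depth ≤ k. A term of depth ≤ k is either a constant or a function symbol applied to arguments of depth ≤ k−1, so N_k = 2 + N_{k-1} + N_{k-1} + N_{k-1}^3.
N_0 = 2
N_1 = 2 + 2 + 2 + 2^3 = 14
N_2 = 2 + 14 + 14 + 14^3 = 2774
Terms of depth exactly 2: N_2 − N_1 = 2774 − 14 = 2760.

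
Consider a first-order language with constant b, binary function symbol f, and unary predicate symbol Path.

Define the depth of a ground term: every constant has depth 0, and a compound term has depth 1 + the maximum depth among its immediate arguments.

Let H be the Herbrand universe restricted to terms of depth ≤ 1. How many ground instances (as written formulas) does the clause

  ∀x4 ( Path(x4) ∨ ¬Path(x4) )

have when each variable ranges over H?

Ground terms of depth ≤ 1:
  Count level by level. With function symbols f/2, the terms of depth ≤ k are the 1 constant together with each function applied to depth-≤(k−1) tuples, so N_k = 1 + N_{k-1}^2.
  N_0 = 1
  N_1 = 1 + 1^2 = 2
  Explicitly: b, f(b, b).
So there are 2 ground terms available for substitution.
The body mentions the single quantified variable x4; since ground terms form a free algebra, no two substitutions collapse to the same formula.
Number of ground instances = 2.

2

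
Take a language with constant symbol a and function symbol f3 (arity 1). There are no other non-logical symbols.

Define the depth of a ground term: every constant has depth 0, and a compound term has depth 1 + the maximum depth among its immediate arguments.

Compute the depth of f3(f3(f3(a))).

depth(f3(a)) = 1 + depth(a) = 1 + 0 = 1
depth(f3(f3(a))) = 1 + depth(f3(a)) = 1 + 1 = 2
depth(f3(f3(f3(a)))) = 1 + depth(f3(f3(a))) = 1 + 2 = 3

3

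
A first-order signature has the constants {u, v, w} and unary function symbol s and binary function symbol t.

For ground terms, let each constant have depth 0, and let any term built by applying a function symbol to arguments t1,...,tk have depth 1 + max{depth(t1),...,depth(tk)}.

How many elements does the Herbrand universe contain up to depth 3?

Count level by level. With function symbols s/1, t/2, the terms of depth ≤ k are the 3 constants together with each function applied to depth-≤(k−1) tuples, so N_k = 3 + N_{k-1} + N_{k-1}^2.
N_0 = 3
N_1 = 3 + 3 + 3^2 = 15
N_2 = 3 + 15 + 15^2 = 243
N_3 = 3 + 243 + 243^2 = 59295

59295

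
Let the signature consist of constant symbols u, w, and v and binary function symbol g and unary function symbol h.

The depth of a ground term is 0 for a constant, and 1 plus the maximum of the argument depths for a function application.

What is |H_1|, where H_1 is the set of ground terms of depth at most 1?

Write N_k for the number of ground terms of depth ≤ k. A term of depth ≤ k is either a constant or a function symbol applied to arguments of depth ≤ k−1, so N_k = 3 + N_{k-1}^2 + N_{k-1}.
N_0 = 3
N_1 = 3 + 3^2 + 3 = 15

15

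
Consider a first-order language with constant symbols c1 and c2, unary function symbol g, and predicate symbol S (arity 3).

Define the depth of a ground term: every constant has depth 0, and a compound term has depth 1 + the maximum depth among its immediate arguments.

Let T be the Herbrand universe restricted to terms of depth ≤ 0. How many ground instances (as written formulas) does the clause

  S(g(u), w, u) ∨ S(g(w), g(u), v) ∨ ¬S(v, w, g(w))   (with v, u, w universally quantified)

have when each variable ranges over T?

8

Ground terms of depth ≤ 0:
  Count level by level. With function symbols g/1, the terms of depth ≤ k are the 2 constants together with each function applied to depth-≤(k−1) tuples, so N_k = 2 + N_{k-1}.
  N_0 = 2
  Explicitly: c1, c2.
So there are 2 ground terms available for substitution.
There are 3 variables to instantiate (v, u, w), each occurring in at least one literal, so different choices give different ground instances.
Number of ground instances = 2^3 = 8.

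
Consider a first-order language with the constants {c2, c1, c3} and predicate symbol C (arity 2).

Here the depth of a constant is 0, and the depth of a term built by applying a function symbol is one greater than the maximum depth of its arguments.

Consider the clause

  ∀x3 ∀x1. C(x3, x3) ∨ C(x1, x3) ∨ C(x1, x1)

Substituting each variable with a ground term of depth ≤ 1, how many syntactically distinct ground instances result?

Ground terms of depth ≤ 1:
  With no function symbols every ground term is a constant, so there are exactly 3 ground terms at every depth bound.
  N_0 = 3
  N_1 = 3
So there are 3 ground terms available for substitution.
Each of x3, x1 ranges independently over the available ground terms, and distinct assignments produce distinct instances.
Number of ground instances = 3^2 = 9.

9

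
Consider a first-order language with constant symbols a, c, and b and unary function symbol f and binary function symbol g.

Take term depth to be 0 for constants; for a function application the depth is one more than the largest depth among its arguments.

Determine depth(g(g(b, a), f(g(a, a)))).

3

depth(g(b, a)) = 1 + max(0, 0) = 1
depth(g(a, a)) = 1 + max(0, 0) = 1
depth(f(g(a, a))) = 1 + depth(g(a, a)) = 1 + 1 = 2
depth(g(g(b, a), f(g(a, a)))) = 1 + max(1, 2) = 3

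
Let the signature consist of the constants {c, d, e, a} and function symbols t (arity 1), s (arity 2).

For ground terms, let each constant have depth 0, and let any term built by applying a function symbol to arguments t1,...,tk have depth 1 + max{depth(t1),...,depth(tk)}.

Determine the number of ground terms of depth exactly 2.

580

Count level by level. With function symbols t/1, s/2, the terms of depth ≤ k are the 4 constants together with each function applied to depth-≤(k−1) tuples, so N_k = 4 + N_{k-1} + N_{k-1}^2.
N_0 = 4
N_1 = 4 + 4 + 4^2 = 24
N_2 = 4 + 24 + 24^2 = 604
Terms of depth exactly 2: N_2 − N_1 = 604 − 24 = 580.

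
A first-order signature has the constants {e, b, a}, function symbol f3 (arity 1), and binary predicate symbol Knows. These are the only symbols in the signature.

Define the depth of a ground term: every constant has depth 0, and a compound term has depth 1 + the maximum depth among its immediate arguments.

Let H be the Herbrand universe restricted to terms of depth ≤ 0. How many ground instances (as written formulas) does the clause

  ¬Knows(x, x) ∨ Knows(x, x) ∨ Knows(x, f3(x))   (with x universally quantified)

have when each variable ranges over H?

Ground terms of depth ≤ 0:
  Let N_k count ground terms of depth at most k. Each non-constant term of depth ≤ k is some function symbol applied to depth-≤(k−1) arguments, giving N_k = 3 + N_{k-1}.
  N_0 = 3
So there are 3 ground terms available for substitution.
There is 1 variable to instantiate (x),  occurring in at least one literal, so different choices give different ground instances.
Number of ground instances = 3.

3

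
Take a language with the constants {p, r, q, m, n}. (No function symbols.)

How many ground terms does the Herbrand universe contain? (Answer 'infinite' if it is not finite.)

5

There are no function symbols, so every ground term is one of the 5 constants.
The Herbrand universe is {p, r, q, m, n}, which is finite with 5 elements.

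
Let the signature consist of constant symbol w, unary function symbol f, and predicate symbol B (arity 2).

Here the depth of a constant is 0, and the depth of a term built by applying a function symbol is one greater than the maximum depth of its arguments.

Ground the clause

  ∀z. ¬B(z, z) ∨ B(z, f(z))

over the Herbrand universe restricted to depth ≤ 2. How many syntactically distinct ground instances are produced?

Ground terms of depth ≤ 2:
  If N_k denotes the number of depth-≤k ground terms, the 1 constant gives N_0 = 1, and each function symbol of arity r contributes N_{k-1}^r new terms at level k: N_k = 1 + N_{k-1}.
  N_0 = 1
  N_1 = 1 + 1 = 2
  N_2 = 1 + 2 = 3
  Explicitly: w, f(w), f(f(w)).
So there are 3 ground terms available for substitution.
The body mentions the single quantified variable z; since ground terms form a free algebra, no two substitutions collapse to the same formula.
Number of ground instances = 3.

3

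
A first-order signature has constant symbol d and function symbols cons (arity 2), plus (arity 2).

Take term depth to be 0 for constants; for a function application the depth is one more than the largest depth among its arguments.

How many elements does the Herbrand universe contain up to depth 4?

Let N_k = |{terms of depth ≤ k}|. Then N_0 = 1 and N_k = 1 + N_{k-1}^2 + N_{k-1}^2 for k ≥ 1 (one summand per function symbol, arity giving the exponent).
N_0 = 1
N_1 = 1 + 1^2 + 1^2 = 3
N_2 = 1 + 3^2 + 3^2 = 19
N_3 = 1 + 19^2 + 19^2 = 723
N_4 = 1 + 723^2 + 723^2 = 1045459

1045459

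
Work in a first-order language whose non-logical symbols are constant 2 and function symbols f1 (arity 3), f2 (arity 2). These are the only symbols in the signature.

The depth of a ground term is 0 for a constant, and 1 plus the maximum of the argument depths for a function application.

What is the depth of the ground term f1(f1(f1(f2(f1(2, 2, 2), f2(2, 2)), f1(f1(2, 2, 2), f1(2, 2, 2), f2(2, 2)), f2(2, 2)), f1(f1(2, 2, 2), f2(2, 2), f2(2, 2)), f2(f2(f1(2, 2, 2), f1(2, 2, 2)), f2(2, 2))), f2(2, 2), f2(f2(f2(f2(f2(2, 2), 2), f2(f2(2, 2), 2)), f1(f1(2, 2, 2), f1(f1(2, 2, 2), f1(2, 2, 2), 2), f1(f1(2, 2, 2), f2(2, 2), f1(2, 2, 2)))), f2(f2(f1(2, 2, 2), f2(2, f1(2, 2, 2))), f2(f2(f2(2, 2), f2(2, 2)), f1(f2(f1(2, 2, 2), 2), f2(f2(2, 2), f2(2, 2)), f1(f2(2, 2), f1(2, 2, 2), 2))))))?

7

depth(f1(2, 2, 2)) = 1 + max(0, 0, 0) = 1
depth(f2(2, 2)) = 1 + max(0, 0) = 1
depth(f2(f1(2, 2, 2), f2(2, 2))) = 1 + max(1, 1) = 2
depth(f1(f1(2, 2, 2), f1(2, 2, 2), f2(2, 2))) = 1 + max(1, 1, 1) = 2
depth(f1(f2(f1(2, 2, 2), f2(2, 2)), f1(f1(2, 2, 2), f1(2, 2, 2), f2(2, 2)), f2(2, 2))) = 1 + max(2, 2, 1) = 3
depth(f1(f1(2, 2, 2), f2(2, 2), f2(2, 2))) = 1 + max(1, 1, 1) = 2
depth(f2(f1(2, 2, 2), f1(2, 2, 2))) = 1 + max(1, 1) = 2
depth(f2(f2(f1(2, 2, 2), f1(2, 2, 2)), f2(2, 2))) = 1 + max(2, 1) = 3
depth(f1(f1(f2(f1(2, 2, 2), f2(2, 2)), f1(f1(2, 2, 2), f1(2, 2, 2), f2(2, 2)), f2(2, 2)), f1(f1(2, 2, 2), f2(2, 2), f2(2, 2)), f2(f2(f1(2, 2, 2), f1(2, 2, 2)), f2(2, 2)))) = 1 + max(3, 2, 3) = 4
depth(f2(f2(2, 2), 2)) = 1 + max(1, 0) = 2
depth(f2(f2(f2(2, 2), 2), f2(f2(2, 2), 2))) = 1 + max(2, 2) = 3
depth(f1(f1(2, 2, 2), f1(2, 2, 2), 2)) = 1 + max(1, 1, 0) = 2
depth(f1(f1(2, 2, 2), f2(2, 2), f1(2, 2, 2))) = 1 + max(1, 1, 1) = 2
depth(f1(f1(2, 2, 2), f1(f1(2, 2, 2), f1(2, 2, 2), 2), f1(f1(2, 2, 2), f2(2, 2), f1(2, 2, 2)))) = 1 + max(1, 2, 2) = 3
depth(f2(f2(f2(f2(2, 2), 2), f2(f2(2, 2), 2)), f1(f1(2, 2, 2), f1(f1(2, 2, 2), f1(2, 2, 2), 2), f1(f1(2, 2, 2), f2(2, 2), f1(2, 2, 2))))) = 1 + max(3, 3) = 4
depth(f2(2, f1(2, 2, 2))) = 1 + max(0, 1) = 2
depth(f2(f1(2, 2, 2), f2(2, f1(2, 2, 2)))) = 1 + max(1, 2) = 3
depth(f2(f2(2, 2), f2(2, 2))) = 1 + max(1, 1) = 2
depth(f2(f1(2, 2, 2), 2)) = 1 + max(1, 0) = 2
depth(f1(f2(2, 2), f1(2, 2, 2), 2)) = 1 + max(1, 1, 0) = 2
depth(f1(f2(f1(2, 2, 2), 2), f2(f2(2, 2), f2(2, 2)), f1(f2(2, 2), f1(2, 2, 2), 2))) = 1 + max(2, 2, 2) = 3
depth(f2(f2(f2(2, 2), f2(2, 2)), f1(f2(f1(2, 2, 2), 2), f2(f2(2, 2), f2(2, 2)), f1(f2(2, 2), f1(2, 2, 2), 2)))) = 1 + max(2, 3) = 4
depth(f2(f2(f1(2, 2, 2), f2(2, f1(2, 2, 2))), f2(f2(f2(2, 2), f2(2, 2)), f1(f2(f1(2, 2, 2), 2), f2(f2(2, 2), f2(2, 2)), f1(f2(2, 2), f1(2, 2, 2), 2))))) = 1 + max(3, 4) = 5
depth(f2(f2(f2(f2(f2(2, 2), 2), f2(f2(2, 2), 2)), f1(f1(2, 2, 2), f1(f1(2, 2, 2), f1(2, 2, 2), 2), f1(f1(2, 2, 2), f2(2, 2), f1(2, 2, 2)))), f2(f2(f1(2, 2, 2), f2(2, f1(2, 2, 2))), f2(f2(f2(2, 2), f2(2, 2)), f1(f2(f1(2, 2, 2), 2), f2(f2(2, 2), f2(2, 2)), f1(f2(2, 2), f1(2, 2, 2), 2)))))) = 1 + max(4, 5) = 6
depth(f1(f1(f1(f2(f1(2, 2, 2), f2(2, 2)), f1(f1(2, 2, 2), f1(2, 2, 2), f2(2, 2)), f2(2, 2)), f1(f1(2, 2, 2), f2(2, 2), f2(2, 2)), f2(f2(f1(2, 2, 2), f1(2, 2, 2)), f2(2, 2))), f2(2, 2), f2(f2(f2(f2(f2(2, 2), 2), f2(f2(2, 2), 2)), f1(f1(2, 2, 2), f1(f1(2, 2, 2), f1(2, 2, 2), 2), f1(f1(2, 2, 2), f2(2, 2), f1(2, 2, 2)))), f2(f2(f1(2, 2, 2), f2(2, f1(2, 2, 2))), f2(f2(f2(2, 2), f2(2, 2)), f1(f2(f1(2, 2, 2), 2), f2(f2(2, 2), f2(2, 2)), f1(f2(2, 2), f1(2, 2, 2), 2))))))) = 1 + max(4, 1, 6) = 7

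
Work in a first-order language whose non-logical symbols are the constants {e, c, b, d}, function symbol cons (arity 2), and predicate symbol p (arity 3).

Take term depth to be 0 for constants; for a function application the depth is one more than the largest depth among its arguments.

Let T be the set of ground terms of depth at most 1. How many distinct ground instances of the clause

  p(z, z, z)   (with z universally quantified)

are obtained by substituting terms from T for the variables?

20

Ground terms of depth ≤ 1:
  Count level by level. With function symbols cons/2, the terms of depth ≤ k are the 4 constants together with each function applied to depth-≤(k−1) tuples, so N_k = 4 + N_{k-1}^2.
  N_0 = 4
  N_1 = 4 + 4^2 = 20
So there are 20 ground terms available for substitution.
There is 1 variable to instantiate (z),  occurring in at least one literal, so different choices give different ground instances.
Number of ground instances = 20.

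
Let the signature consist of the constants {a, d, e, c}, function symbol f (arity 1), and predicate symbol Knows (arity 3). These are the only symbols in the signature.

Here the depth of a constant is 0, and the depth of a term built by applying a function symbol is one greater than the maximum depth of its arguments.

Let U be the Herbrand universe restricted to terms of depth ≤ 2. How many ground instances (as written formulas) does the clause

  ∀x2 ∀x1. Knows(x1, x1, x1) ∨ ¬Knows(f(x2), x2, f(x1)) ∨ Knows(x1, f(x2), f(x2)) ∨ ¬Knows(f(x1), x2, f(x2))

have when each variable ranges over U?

Ground terms of depth ≤ 2:
  Count level by level. With function symbols f/1, the terms of depth ≤ k are the 4 constants together with each function applied to depth-≤(k−1) tuples, so N_k = 4 + N_{k-1}.
  N_0 = 4
  N_1 = 4 + 4 = 8
  N_2 = 4 + 8 = 12
  Explicitly: a, d, e, c, f(a), f(d), f(e), f(c), f(f(a)), f(f(d)), f(f(e)), f(f(c)).
So there are 12 ground terms available for substitution.
Each of x2, x1 ranges independently over the available ground terms, and distinct assignments produce distinct instances.
Number of ground instances = 12^2 = 144.

144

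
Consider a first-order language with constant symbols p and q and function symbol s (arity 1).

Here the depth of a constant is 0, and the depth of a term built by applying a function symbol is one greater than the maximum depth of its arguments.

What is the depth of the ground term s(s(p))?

depth(s(p)) = 1 + depth(p) = 1 + 0 = 1
depth(s(s(p))) = 1 + depth(s(p)) = 1 + 1 = 2

2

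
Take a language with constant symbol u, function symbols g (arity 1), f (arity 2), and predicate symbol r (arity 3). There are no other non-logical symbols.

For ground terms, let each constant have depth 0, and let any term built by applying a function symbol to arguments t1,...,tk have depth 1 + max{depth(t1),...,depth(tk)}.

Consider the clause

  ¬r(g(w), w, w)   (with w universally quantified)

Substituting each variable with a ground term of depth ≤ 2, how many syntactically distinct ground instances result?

13

Ground terms of depth ≤ 2:
  Let N_k = |{terms of depth ≤ k}|. Then N_0 = 1 and N_k = 1 + N_{k-1} + N_{k-1}^2 for k ≥ 1 (one summand per function symbol, arity giving the exponent).
  N_0 = 1
  N_1 = 1 + 1 + 1^2 = 3
  N_2 = 1 + 3 + 3^2 = 13
So there are 13 ground terms available for substitution.
The body mentions the single quantified variable w; since ground terms form a free algebra, no two substitutions collapse to the same formula.
Number of ground instances = 13.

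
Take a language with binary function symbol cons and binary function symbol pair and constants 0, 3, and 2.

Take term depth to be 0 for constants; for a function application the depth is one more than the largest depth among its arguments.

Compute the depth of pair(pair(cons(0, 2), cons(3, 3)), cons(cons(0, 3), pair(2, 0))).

3

depth(cons(0, 2)) = 1 + max(0, 0) = 1
depth(cons(3, 3)) = 1 + max(0, 0) = 1
depth(pair(cons(0, 2), cons(3, 3))) = 1 + max(1, 1) = 2
depth(cons(0, 3)) = 1 + max(0, 0) = 1
depth(pair(2, 0)) = 1 + max(0, 0) = 1
depth(cons(cons(0, 3), pair(2, 0))) = 1 + max(1, 1) = 2
depth(pair(pair(cons(0, 2), cons(3, 3)), cons(cons(0, 3), pair(2, 0)))) = 1 + max(2, 2) = 3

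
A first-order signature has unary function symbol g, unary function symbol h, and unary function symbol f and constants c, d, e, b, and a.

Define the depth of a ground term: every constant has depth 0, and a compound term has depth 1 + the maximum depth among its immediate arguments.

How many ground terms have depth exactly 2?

Let N_k = |{terms of depth ≤ k}|. Then N_0 = 5 and N_k = 5 + N_{k-1} + N_{k-1} + N_{k-1} for k ≥ 1 (one summand per function symbol, arity giving the exponent).
N_0 = 5
N_1 = 5 + 5 + 5 + 5 = 20
N_2 = 5 + 20 + 20 + 20 = 65
Terms of depth exactly 2: N_2 − N_1 = 65 − 20 = 45.

45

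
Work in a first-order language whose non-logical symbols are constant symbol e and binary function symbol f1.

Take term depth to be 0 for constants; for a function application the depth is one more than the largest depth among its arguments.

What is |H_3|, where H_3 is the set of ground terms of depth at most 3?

26

Let N_k count ground terms of depth at most k. Each non-constant term of depth ≤ k is some function symbol applied to depth-≤(k−1) arguments, giving N_k = 1 + N_{k-1}^2.
N_0 = 1
N_1 = 1 + 1^2 = 2
N_2 = 1 + 2^2 = 5
N_3 = 1 + 5^2 = 26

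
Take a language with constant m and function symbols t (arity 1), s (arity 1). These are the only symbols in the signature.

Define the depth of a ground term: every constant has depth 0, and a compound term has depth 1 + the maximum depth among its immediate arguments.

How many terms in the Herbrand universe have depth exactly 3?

Let N_k count ground terms of depth at most k. Each non-constant term of depth ≤ k is some function symbol applied to depth-≤(k−1) arguments, giving N_k = 1 + N_{k-1} + N_{k-1}.
N_0 = 1
N_1 = 1 + 1 + 1 = 3
N_2 = 1 + 3 + 3 = 7
N_3 = 1 + 7 + 7 = 15
Terms of depth exactly 3: N_3 − N_2 = 15 − 7 = 8.

8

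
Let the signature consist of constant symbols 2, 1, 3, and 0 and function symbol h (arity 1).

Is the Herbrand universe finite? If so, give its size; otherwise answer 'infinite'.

The signature has at least one function symbol (h, arity 1) and at least one constant (2).
Iterating h gives infinitely many distinct ground terms: 2, h(2), h(h(2)), ...
So the Herbrand universe is infinite.

infinite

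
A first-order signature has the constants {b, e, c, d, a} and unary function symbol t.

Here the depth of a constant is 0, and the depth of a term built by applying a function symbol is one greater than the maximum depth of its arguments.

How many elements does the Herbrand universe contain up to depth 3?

20

Let N_k = |{terms of depth ≤ k}|. Then N_0 = 5 and N_k = 5 + N_{k-1} for k ≥ 1 (one summand per function symbol, arity giving the exponent).
N_0 = 5
N_1 = 5 + 5 = 10
N_2 = 5 + 10 = 15
N_3 = 5 + 15 = 20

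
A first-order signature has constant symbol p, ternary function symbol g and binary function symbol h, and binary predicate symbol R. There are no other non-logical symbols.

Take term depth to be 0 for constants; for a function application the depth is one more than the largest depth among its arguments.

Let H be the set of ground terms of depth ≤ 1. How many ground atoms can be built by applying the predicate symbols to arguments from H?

9

First count ground terms of depth ≤ 1.
Write N_k for the number of ground terms of depth ≤ k. A term of depth ≤ k is either a constant or a function symbol applied to arguments of depth ≤ k−1, so N_k = 1 + N_{k-1}^3 + N_{k-1}^2.
N_0 = 1
N_1 = 1 + 1^3 + 1^2 = 3
Explicitly: p, g(p, p, p), h(p, p).
So |H| = 3.
Ground atoms are formed by filling each argument slot of a predicate with a term from H, so an r-ary predicate gives |H|^r atoms:
  R: 3^2 = 9
Total ground atoms: 9.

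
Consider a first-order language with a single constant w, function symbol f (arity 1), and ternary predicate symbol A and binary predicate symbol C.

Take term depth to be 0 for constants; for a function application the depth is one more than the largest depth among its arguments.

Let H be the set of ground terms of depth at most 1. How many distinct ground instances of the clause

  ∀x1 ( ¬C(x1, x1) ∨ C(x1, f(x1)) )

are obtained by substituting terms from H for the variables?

2

Ground terms of depth ≤ 1:
  Let N_k count ground terms of depth at most k. Each non-constant term of depth ≤ k is some function symbol applied to depth-≤(k−1) arguments, giving N_k = 1 + N_{k-1}.
  N_0 = 1
  N_1 = 1 + 1 = 2
So there are 2 ground terms available for substitution.
There is 1 variable to instantiate (x1),  occurring in at least one literal, so different choices give different ground instances.
Number of ground instances = 2.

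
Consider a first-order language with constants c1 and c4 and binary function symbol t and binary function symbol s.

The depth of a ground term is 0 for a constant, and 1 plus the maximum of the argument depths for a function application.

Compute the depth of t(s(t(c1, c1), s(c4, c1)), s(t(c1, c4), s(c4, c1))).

depth(t(c1, c1)) = 1 + max(0, 0) = 1
depth(s(c4, c1)) = 1 + max(0, 0) = 1
depth(s(t(c1, c1), s(c4, c1))) = 1 + max(1, 1) = 2
depth(t(c1, c4)) = 1 + max(0, 0) = 1
depth(s(t(c1, c4), s(c4, c1))) = 1 + max(1, 1) = 2
depth(t(s(t(c1, c1), s(c4, c1)), s(t(c1, c4), s(c4, c1)))) = 1 + max(2, 2) = 3

3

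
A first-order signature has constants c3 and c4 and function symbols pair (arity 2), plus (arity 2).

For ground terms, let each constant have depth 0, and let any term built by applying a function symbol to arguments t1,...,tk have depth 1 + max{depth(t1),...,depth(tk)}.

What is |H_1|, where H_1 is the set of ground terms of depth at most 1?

10

Write N_k for the number of ground terms of depth ≤ k. A term of depth ≤ k is either a constant or a function symbol applied to arguments of depth ≤ k−1, so N_k = 2 + N_{k-1}^2 + N_{k-1}^2.
N_0 = 2
N_1 = 2 + 2^2 + 2^2 = 10
Explicitly: c3, c4, pair(c3, c3), pair(c3, c4), pair(c4, c3), pair(c4, c4), plus(c3, c3), plus(c3, c4), plus(c4, c3), plus(c4, c4).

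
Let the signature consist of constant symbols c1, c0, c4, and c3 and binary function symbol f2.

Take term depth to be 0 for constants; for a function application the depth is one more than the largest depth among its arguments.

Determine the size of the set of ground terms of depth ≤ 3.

Let N_k = |{terms of depth ≤ k}|. Then N_0 = 4 and N_k = 4 + N_{k-1}^2 for k ≥ 1 (one summand per function symbol, arity giving the exponent).
N_0 = 4
N_1 = 4 + 4^2 = 20
N_2 = 4 + 20^2 = 404
N_3 = 4 + 404^2 = 163220

163220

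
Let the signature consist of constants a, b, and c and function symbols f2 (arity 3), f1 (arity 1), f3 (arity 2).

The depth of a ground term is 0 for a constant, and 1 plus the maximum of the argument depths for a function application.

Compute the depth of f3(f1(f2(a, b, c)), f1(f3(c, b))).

3

depth(f2(a, b, c)) = 1 + max(0, 0, 0) = 1
depth(f1(f2(a, b, c))) = 1 + depth(f2(a, b, c)) = 1 + 1 = 2
depth(f3(c, b)) = 1 + max(0, 0) = 1
depth(f1(f3(c, b))) = 1 + depth(f3(c, b)) = 1 + 1 = 2
depth(f3(f1(f2(a, b, c)), f1(f3(c, b)))) = 1 + max(2, 2) = 3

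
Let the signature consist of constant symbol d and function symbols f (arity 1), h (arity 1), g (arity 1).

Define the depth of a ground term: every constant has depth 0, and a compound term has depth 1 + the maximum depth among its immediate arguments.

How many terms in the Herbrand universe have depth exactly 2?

9

Write N_k for the number of ground terms of depth ≤ k. A term of depth ≤ k is either a constant or a function symbol applied to arguments of depth ≤ k−1, so N_k = 1 + N_{k-1} + N_{k-1} + N_{k-1}.
N_0 = 1
N_1 = 1 + 1 + 1 + 1 = 4
N_2 = 1 + 4 + 4 + 4 = 13
Terms of depth exactly 2: N_2 − N_1 = 13 − 4 = 9.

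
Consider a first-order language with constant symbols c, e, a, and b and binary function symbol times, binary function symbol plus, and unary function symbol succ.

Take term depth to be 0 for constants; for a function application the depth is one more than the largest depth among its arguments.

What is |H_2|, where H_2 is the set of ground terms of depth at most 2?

If N_k denotes the number of depth-≤k ground terms, the 4 constants give N_0 = 4, and each function symbol of arity r contributes N_{k-1}^r new terms at level k: N_k = 4 + N_{k-1}^2 + N_{k-1}^2 + N_{k-1}.
N_0 = 4
N_1 = 4 + 4^2 + 4^2 + 4 = 40
N_2 = 4 + 40^2 + 40^2 + 40 = 3244

3244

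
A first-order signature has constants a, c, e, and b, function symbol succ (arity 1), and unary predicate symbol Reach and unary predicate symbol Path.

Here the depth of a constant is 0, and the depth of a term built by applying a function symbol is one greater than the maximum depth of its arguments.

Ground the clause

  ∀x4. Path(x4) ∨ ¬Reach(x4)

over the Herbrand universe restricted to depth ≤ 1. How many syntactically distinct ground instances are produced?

Ground terms of depth ≤ 1:
  Write N_k for the number of ground terms of depth ≤ k. A term of depth ≤ k is either a constant or a function symbol applied to arguments of depth ≤ k−1, so N_k = 4 + N_{k-1}.
  N_0 = 4
  N_1 = 4 + 4 = 8
  Explicitly: a, c, e, b, succ(a), succ(c), succ(e), succ(b).
So there are 8 ground terms available for substitution.
There is 1 variable to instantiate (x4),  occurring in at least one literal, so different choices give different ground instances.
Number of ground instances = 8.

8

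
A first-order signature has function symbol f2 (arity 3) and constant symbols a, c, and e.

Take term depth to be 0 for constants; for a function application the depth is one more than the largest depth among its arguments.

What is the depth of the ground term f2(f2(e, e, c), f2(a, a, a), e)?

2

depth(f2(e, e, c)) = 1 + max(0, 0, 0) = 1
depth(f2(a, a, a)) = 1 + max(0, 0, 0) = 1
depth(f2(f2(e, e, c), f2(a, a, a), e)) = 1 + max(1, 1, 0) = 2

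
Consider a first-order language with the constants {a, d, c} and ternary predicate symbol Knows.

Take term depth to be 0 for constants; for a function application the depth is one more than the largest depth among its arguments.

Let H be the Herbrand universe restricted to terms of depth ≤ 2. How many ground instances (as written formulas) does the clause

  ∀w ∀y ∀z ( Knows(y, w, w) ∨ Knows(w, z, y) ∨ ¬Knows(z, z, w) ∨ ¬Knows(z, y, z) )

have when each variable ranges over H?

27

Ground terms of depth ≤ 2:
  With no function symbols every ground term is a constant, so there are exactly 3 ground terms at every depth bound.
  N_0 = 3
  N_1 = 3
  N_2 = 3
So there are 3 ground terms available for substitution.
The clause has 3 distinct variables (w, y, z), each appearing in the body. In the free term algebra distinct substitutions yield syntactically distinct ground instances.
Number of ground instances = 3^3 = 27.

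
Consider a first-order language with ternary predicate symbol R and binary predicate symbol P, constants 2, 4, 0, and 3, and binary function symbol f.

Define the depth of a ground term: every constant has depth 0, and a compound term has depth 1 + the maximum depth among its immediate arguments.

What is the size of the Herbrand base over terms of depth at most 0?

80

First count ground terms of depth ≤ 0.
Write N_k for the number of ground terms of depth ≤ k. A term of depth ≤ k is either a constant or a function symbol applied to arguments of depth ≤ k−1, so N_k = 4 + N_{k-1}^2.
N_0 = 4
Explicitly: 2, 4, 0, 3.
So |H| = 4.
Each predicate of arity r yields |H|^r ground atoms (one per choice of an r-tuple from H):
  R: 4^3 = 64;  P: 4^2 = 16
Total ground atoms: 64 + 16 = 80.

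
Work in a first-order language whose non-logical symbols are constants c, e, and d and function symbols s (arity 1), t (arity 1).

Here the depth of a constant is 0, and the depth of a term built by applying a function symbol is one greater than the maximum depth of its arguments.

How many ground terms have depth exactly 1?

If N_k denotes the number of depth-≤k ground terms, the 3 constants give N_0 = 3, and each function symbol of arity r contributes N_{k-1}^r new terms at level k: N_k = 3 + N_{k-1} + N_{k-1}.
N_0 = 3
N_1 = 3 + 3 + 3 = 9
Terms of depth exactly 1: N_1 − N_0 = 9 − 3 = 6.

6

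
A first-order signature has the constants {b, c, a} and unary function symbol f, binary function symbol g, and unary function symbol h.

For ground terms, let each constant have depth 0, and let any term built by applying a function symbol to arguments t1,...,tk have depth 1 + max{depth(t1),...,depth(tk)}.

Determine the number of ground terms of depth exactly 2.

If N_k denotes the number of depth-≤k ground terms, the 3 constants give N_0 = 3, and each function symbol of arity r contributes N_{k-1}^r new terms at level k: N_k = 3 + N_{k-1} + N_{k-1}^2 + N_{k-1}.
N_0 = 3
N_1 = 3 + 3 + 3^2 + 3 = 18
N_2 = 3 + 18 + 18^2 + 18 = 363
Terms of depth exactly 2: N_2 − N_1 = 363 − 18 = 345.

345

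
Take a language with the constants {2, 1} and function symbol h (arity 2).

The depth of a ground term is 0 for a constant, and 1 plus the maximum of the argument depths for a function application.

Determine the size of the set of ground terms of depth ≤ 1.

Let N_k count ground terms of depth at most k. Each non-constant term of depth ≤ k is some function symbol applied to depth-≤(k−1) arguments, giving N_k = 2 + N_{k-1}^2.
N_0 = 2
N_1 = 2 + 2^2 = 6
Explicitly: 2, 1, h(2, 2), h(2, 1), h(1, 2), h(1, 1).

6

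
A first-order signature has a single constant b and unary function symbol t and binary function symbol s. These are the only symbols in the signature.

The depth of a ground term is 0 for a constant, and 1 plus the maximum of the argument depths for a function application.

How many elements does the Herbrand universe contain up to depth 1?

3

Count level by level. With function symbols t/1, s/2, the terms of depth ≤ k are the 1 constant together with each function applied to depth-≤(k−1) tuples, so N_k = 1 + N_{k-1} + N_{k-1}^2.
N_0 = 1
N_1 = 1 + 1 + 1^2 = 3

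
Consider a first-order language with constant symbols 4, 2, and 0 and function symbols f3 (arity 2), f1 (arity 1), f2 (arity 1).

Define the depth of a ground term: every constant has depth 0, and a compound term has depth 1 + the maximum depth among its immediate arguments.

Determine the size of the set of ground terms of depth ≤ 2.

363

If N_k denotes the number of depth-≤k ground terms, the 3 constants give N_0 = 3, and each function symbol of arity r contributes N_{k-1}^r new terms at level k: N_k = 3 + N_{k-1}^2 + N_{k-1} + N_{k-1}.
N_0 = 3
N_1 = 3 + 3^2 + 3 + 3 = 18
N_2 = 3 + 18^2 + 18 + 18 = 363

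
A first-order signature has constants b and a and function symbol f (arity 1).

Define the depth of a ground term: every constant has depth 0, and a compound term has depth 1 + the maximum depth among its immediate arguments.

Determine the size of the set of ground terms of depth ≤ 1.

Let N_k = |{terms of depth ≤ k}|. Then N_0 = 2 and N_k = 2 + N_{k-1} for k ≥ 1 (one summand per function symbol, arity giving the exponent).
N_0 = 2
N_1 = 2 + 2 = 4

4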